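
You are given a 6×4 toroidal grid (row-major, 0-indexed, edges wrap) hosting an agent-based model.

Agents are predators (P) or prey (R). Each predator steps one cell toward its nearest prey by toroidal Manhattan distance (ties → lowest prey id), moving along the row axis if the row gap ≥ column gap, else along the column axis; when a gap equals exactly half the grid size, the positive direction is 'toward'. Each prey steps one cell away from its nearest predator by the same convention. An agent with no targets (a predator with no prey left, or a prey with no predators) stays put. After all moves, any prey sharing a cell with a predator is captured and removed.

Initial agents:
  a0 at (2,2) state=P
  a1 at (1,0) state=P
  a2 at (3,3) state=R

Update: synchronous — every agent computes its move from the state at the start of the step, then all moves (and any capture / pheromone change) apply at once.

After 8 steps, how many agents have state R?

t=1: a0@(3,2):P a1@(2,0):P a2@(4,3):R
t=2: a0@(4,2):P a1@(3,0):P a2@(5,3):R
t=3: a0@(5,2):P a1@(4,0):P a2@(0,3):R
t=4: a0@(0,2):P a1@(5,0):P a2@(1,3):R
t=5: a0@(1,2):P a1@(0,0):P a2@(2,3):R
t=6: a0@(2,2):P a1@(1,0):P a2@(3,3):R
t=7: a0@(3,2):P a1@(2,0):P a2@(4,3):R
t=8: a0@(4,2):P a1@(3,0):P a2@(5,3):R

1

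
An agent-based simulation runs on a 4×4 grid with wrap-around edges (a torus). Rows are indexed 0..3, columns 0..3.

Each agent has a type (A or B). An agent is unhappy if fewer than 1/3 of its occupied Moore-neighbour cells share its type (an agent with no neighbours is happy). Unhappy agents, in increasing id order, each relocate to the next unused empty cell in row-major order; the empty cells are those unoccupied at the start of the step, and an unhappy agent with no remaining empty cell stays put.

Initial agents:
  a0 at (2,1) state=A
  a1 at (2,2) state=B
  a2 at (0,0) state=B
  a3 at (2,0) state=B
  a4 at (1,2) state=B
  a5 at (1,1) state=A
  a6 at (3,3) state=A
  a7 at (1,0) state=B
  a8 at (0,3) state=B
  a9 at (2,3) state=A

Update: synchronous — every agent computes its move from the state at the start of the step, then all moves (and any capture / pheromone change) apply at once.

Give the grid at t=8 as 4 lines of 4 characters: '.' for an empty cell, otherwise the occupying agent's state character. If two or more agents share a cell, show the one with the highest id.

BABB
B.BB
....
AAA.

t=1: a0@(0,1):A a1@(0,2):B a2@(0,0):B a3@(1,3):B a4@(1,2):B a5@(3,0):A a6@(3,1):A a7@(1,0):B a8@(0,3):B a9@(3,2):A
t=2: (unchanged — steady state)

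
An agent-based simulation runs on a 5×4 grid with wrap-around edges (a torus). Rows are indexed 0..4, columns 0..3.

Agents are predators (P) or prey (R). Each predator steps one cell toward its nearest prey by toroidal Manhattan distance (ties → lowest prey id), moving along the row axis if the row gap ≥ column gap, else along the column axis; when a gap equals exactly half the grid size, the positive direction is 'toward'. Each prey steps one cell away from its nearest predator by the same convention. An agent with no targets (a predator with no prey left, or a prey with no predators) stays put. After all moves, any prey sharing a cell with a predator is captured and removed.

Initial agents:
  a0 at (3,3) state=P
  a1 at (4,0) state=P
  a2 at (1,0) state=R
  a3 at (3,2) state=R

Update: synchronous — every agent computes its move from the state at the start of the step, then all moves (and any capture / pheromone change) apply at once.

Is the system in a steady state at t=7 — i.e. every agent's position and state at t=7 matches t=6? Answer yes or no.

t=1: a0@(3,2):P a1@(0,0):P a2@(2,0):R a3@(3,1):R
t=2: a0@(3,1):P a1@(1,0):P a2@(3,0):R a3@(3,0):R
t=3: a0@(3,0):P a1@(2,0):P a2@(3,3):R a3@(3,3):R
t=4: a0@(3,3):P a1@(3,0):P a2@(3,2):R a3@(3,2):R
t=5: a0@(3,2):P a1@(3,1):P
t=6: (unchanged — steady state)

yes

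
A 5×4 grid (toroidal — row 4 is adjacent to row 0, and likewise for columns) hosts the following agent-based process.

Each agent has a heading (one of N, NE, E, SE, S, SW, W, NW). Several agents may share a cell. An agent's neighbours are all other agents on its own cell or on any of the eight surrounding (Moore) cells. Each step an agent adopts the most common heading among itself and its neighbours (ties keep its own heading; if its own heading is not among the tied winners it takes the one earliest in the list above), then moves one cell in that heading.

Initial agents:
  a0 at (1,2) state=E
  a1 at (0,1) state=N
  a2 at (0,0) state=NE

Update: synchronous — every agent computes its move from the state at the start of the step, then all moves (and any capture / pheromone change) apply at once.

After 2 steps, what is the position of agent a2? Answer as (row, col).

t=1: a0@(1,3):E a1@(4,1):N a2@(4,1):NE
t=2: a0@(1,0):E a1@(3,1):N a2@(3,2):NE

(3, 2)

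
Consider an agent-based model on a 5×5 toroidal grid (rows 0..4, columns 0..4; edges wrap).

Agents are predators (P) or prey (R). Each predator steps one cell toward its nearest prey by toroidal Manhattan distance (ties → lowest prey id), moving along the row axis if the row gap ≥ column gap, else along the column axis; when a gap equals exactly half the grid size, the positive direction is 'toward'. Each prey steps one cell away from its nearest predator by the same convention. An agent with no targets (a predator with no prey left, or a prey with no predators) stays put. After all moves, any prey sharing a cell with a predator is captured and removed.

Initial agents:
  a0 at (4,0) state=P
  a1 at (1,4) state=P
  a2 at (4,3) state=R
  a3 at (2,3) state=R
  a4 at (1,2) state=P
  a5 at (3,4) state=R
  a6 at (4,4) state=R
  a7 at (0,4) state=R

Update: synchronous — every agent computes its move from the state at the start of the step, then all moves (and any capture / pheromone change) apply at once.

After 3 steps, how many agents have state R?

3

t=1: a0@(4,4):P a1@(0,4):P a2@(4,2):R a3@(3,3):R a4@(2,2):P a5@(2,4):R a6@(4,3):R
t=2: a0@(4,3):P a1@(1,4):P a2@(4,1):R a3@(2,3):R a4@(3,2):P a6@(4,2):R
t=3: a0@(4,2):P a1@(2,4):P a2@(4,0):R a3@(1,3):R a4@(4,2):P a6@(4,1):R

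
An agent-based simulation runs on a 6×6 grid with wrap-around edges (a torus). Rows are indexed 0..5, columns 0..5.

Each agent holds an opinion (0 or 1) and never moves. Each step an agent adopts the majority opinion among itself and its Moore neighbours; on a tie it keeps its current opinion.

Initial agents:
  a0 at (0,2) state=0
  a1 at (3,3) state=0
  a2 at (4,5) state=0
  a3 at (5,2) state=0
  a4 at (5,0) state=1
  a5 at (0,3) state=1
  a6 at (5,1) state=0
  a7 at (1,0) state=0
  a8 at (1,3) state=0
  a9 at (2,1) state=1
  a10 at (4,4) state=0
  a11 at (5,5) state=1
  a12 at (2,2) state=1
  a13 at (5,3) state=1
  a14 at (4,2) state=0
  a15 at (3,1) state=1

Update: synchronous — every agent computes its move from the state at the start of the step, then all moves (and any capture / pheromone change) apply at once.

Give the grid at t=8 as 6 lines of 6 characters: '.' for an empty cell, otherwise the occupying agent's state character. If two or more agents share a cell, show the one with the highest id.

t=1: a0@(0,2):0 a1@(3,3):0 a2@(4,5):0 a3@(5,2):0 a4@(5,0):1 a5@(0,3):0 a6@(5,1):0 a7@(1,0):0 a8@(1,3):0 a9@(2,1):1 a10@(4,4):0 a11@(5,5):1 a12@(2,2):1 a13@(5,3):0 a14@(4,2):0 a15@(3,1):1
t=2: (unchanged — steady state)

..00..
0..0..
.11...
.1.0..
..0.00
1000.1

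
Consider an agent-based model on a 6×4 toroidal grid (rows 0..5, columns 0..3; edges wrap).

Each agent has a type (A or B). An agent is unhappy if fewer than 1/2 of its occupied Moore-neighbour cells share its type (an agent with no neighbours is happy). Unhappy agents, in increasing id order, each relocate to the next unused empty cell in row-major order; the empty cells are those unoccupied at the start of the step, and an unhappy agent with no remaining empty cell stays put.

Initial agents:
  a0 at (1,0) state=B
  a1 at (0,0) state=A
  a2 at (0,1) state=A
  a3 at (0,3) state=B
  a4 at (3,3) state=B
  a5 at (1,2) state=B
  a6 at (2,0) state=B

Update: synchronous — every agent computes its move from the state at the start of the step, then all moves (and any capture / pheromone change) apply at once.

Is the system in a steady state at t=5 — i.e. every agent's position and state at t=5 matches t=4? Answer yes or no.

no

t=1: a0@(1,0):B a1@(0,2):A a2@(1,1):A a3@(0,3):B a4@(3,3):B a5@(1,2):B a6@(2,0):B
t=2: a0@(1,0):B a1@(0,0):A a2@(0,1):A a3@(0,3):B a4@(3,3):B a5@(1,3):B a6@(2,0):B
t=3: a0@(1,0):B a1@(0,2):A a2@(0,1):A a3@(0,3):B a4@(3,3):B a5@(1,3):B a6@(2,0):B
t=4: a0@(1,0):B a1@(0,0):A a2@(0,1):A a3@(0,3):B a4@(3,3):B a5@(1,3):B a6@(2,0):B
t=5: a0@(1,0):B a1@(0,2):A a2@(0,1):A a3@(0,3):B a4@(3,3):B a5@(1,3):B a6@(2,0):B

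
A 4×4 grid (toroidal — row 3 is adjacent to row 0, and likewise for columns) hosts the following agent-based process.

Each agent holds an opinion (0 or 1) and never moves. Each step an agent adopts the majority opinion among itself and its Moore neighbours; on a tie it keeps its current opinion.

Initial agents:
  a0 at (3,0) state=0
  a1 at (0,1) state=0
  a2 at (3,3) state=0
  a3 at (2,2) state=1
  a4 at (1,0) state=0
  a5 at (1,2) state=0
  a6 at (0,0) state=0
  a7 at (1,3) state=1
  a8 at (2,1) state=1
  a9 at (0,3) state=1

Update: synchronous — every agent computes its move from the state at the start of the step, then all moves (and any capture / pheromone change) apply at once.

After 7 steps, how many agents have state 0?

t=1: a0@(3,0):0 a1@(0,1):0 a2@(3,3):0 a3@(2,2):1 a4@(1,0):0 a5@(1,2):1 a6@(0,0):0 a7@(1,3):1 a8@(2,1):0 a9@(0,3):0
t=2: (unchanged — steady state)

7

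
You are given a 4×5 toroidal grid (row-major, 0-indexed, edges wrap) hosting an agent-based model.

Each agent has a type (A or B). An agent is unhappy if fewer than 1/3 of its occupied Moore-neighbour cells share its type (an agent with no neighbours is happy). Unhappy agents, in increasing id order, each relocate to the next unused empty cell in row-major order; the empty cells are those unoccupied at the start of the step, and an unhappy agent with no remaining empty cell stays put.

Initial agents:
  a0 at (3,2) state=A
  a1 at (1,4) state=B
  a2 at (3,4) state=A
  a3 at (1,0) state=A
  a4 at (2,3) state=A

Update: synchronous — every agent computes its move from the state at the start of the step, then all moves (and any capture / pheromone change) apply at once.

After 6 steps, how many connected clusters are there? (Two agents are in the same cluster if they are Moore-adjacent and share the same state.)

t=1: a0@(3,2):A a1@(0,0):B a2@(3,4):A a3@(0,1):A a4@(2,3):A
t=2: a0@(3,2):A a1@(0,2):B a2@(3,4):A a3@(0,1):A a4@(2,3):A
t=3: a0@(3,2):A a1@(0,0):B a2@(3,4):A a3@(0,1):A a4@(2,3):A
t=4: a0@(3,2):A a1@(0,2):B a2@(3,4):A a3@(0,1):A a4@(2,3):A
t=5: a0@(3,2):A a1@(0,0):B a2@(3,4):A a3@(0,1):A a4@(2,3):A
t=6: a0@(3,2):A a1@(0,2):B a2@(3,4):A a3@(0,1):A a4@(2,3):A

2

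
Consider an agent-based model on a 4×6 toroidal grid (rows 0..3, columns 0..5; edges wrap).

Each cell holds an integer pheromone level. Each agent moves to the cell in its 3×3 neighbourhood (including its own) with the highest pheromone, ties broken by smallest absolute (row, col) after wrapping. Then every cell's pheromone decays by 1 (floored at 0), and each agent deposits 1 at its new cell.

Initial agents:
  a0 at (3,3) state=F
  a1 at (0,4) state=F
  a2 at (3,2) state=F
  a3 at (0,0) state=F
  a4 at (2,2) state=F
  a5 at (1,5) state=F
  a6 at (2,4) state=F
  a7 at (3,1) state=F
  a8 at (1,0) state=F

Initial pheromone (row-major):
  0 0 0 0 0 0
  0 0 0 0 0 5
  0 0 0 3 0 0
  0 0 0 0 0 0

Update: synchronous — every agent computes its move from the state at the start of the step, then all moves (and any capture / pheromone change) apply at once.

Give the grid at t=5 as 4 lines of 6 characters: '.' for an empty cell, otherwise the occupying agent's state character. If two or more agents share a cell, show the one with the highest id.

......
.....F
...F..
......

t=1: a0@(2,3) a1@(1,5) a2@(2,3) a3@(1,5) a4@(2,3) a5@(1,5) a6@(1,5) a7@(0,0) a8@(1,5) | pheromone: 1 0 0 0 0 0 / 0 0 0 0 0 9 / 0 0 0 5 0 0 / 0 0 0 0 0 0
t=2: a0@(2,3) a1@(1,5) a2@(2,3) a3@(1,5) a4@(2,3) a5@(1,5) a6@(1,5) a7@(1,5) a8@(1,5) | pheromone: 0 0 0 0 0 0 / 0 0 0 0 0 14 / 0 0 0 7 0 0 / 0 0 0 0 0 0
t=3: a0@(2,3) a1@(1,5) a2@(2,3) a3@(1,5) a4@(2,3) a5@(1,5) a6@(1,5) a7@(1,5) a8@(1,5) | pheromone: 0 0 0 0 0 0 / 0 0 0 0 0 19 / 0 0 0 9 0 0 / 0 0 0 0 0 0
t=4: a0@(2,3) a1@(1,5) a2@(2,3) a3@(1,5) a4@(2,3) a5@(1,5) a6@(1,5) a7@(1,5) a8@(1,5) | pheromone: 0 0 0 0 0 0 / 0 0 0 0 0 24 / 0 0 0 11 0 0 / 0 0 0 0 0 0
t=5: a0@(2,3) a1@(1,5) a2@(2,3) a3@(1,5) a4@(2,3) a5@(1,5) a6@(1,5) a7@(1,5) a8@(1,5) | pheromone: 0 0 0 0 0 0 / 0 0 0 0 0 29 / 0 0 0 13 0 0 / 0 0 0 0 0 0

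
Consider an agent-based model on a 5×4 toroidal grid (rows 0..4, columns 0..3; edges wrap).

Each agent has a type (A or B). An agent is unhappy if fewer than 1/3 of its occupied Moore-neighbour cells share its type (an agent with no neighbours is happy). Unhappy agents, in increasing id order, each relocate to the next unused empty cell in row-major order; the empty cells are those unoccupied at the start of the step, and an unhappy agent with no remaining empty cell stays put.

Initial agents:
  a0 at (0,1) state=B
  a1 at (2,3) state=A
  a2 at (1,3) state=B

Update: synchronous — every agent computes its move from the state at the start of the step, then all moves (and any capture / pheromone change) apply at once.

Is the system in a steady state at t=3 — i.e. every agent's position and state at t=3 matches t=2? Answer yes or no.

t=1: a0@(0,1):B a1@(0,0):A a2@(0,2):B
t=2: a0@(0,1):B a1@(0,3):A a2@(0,2):B
t=3: a0@(0,1):B a1@(0,0):A a2@(0,2):B

no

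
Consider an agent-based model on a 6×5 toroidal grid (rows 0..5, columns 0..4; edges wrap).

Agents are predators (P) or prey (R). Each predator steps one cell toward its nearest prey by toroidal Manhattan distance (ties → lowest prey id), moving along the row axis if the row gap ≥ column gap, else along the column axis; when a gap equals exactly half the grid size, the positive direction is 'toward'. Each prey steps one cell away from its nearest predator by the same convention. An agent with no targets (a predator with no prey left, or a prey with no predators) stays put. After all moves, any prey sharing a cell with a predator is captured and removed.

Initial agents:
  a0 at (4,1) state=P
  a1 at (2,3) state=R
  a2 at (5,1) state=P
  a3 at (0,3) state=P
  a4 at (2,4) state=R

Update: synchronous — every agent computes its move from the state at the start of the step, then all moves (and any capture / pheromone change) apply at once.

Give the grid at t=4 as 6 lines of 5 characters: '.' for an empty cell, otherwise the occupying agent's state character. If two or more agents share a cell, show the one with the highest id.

t=1: a0@(3,1):P a1@(3,3):R a2@(0,1):P a3@(1,3):P a4@(3,4):R
t=2: a0@(3,2):P a1@(3,4):R a2@(1,1):P a3@(2,3):P a4@(3,3):R
t=3: a0@(3,3):P a1@(3,0):R a2@(2,1):P a3@(3,3):P a4@(3,4):R
t=4: a0@(3,4):P a2@(3,1):P a3@(3,4):P a4@(3,0):R

.....
.....
.....
RP..P
.....
.....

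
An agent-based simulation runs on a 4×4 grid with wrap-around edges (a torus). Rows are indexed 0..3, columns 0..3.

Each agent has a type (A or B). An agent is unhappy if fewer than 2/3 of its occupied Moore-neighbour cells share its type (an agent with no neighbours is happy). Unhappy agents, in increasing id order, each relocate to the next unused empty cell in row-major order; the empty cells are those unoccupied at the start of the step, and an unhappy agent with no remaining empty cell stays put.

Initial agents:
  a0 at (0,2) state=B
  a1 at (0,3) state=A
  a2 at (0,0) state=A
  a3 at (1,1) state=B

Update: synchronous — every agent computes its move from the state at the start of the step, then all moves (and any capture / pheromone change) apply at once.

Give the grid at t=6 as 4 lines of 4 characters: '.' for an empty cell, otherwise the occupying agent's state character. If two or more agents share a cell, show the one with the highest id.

t=1: a0@(0,1):B a1@(1,0):A a2@(1,2):A a3@(1,3):B
t=2: a0@(0,0):B a1@(0,2):A a2@(0,3):A a3@(1,1):B
t=3: a0@(0,1):B a1@(1,0):A a2@(1,2):A a3@(1,3):B
t=4: a0@(0,0):B a1@(0,2):A a2@(0,3):A a3@(1,1):B
t=5: a0@(0,1):B a1@(1,0):A a2@(1,2):A a3@(1,3):B
t=6: a0@(0,0):B a1@(0,2):A a2@(0,3):A a3@(1,1):B

B.AA
.B..
....
....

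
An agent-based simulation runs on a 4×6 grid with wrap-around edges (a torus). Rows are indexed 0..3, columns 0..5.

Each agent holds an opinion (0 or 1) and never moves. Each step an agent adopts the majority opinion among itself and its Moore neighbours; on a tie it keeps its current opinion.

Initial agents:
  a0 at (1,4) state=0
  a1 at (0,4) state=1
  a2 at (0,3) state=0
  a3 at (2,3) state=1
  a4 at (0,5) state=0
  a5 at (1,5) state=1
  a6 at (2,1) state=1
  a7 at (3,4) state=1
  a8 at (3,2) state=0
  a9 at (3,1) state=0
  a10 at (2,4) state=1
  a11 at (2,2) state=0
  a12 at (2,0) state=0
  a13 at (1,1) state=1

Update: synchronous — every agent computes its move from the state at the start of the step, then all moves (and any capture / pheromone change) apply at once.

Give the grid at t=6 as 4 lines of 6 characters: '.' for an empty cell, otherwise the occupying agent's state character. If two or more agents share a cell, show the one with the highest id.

...111
.1..11
10011.
.00.1.

t=1: a0@(1,4):1 a1@(0,4):1 a2@(0,3):0 a3@(2,3):1 a4@(0,5):1 a5@(1,5):1 a6@(2,1):0 a7@(3,4):1 a8@(3,2):0 a9@(3,1):0 a10@(2,4):1 a11@(2,2):0 a12@(2,0):1 a13@(1,1):1
t=2: a0@(1,4):1 a1@(0,4):1 a2@(0,3):1 a3@(2,3):1 a4@(0,5):1 a5@(1,5):1 a6@(2,1):0 a7@(3,4):1 a8@(3,2):0 a9@(3,1):0 a10@(2,4):1 a11@(2,2):0 a12@(2,0):1 a13@(1,1):1
t=3: (unchanged — steady state)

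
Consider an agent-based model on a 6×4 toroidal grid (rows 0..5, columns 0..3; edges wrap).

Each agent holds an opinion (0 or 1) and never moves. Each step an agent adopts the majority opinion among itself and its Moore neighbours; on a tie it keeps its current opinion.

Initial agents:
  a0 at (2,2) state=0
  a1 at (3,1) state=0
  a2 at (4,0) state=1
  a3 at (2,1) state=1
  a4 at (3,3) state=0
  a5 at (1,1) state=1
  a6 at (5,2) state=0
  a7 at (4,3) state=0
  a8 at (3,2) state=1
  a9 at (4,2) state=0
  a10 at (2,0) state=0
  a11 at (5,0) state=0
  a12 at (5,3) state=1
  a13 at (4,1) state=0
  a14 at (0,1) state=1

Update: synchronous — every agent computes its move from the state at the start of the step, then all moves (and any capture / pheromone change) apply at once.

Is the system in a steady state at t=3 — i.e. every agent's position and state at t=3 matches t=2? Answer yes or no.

no

t=1: a0@(2,2):0 a1@(3,1):0 a2@(4,0):0 a3@(2,1):1 a4@(3,3):0 a5@(1,1):1 a6@(5,2):0 a7@(4,3):0 a8@(3,2):0 a9@(4,2):0 a10@(2,0):0 a11@(5,0):0 a12@(5,3):0 a13@(4,1):0 a14@(0,1):1
t=2: a0@(2,2):0 a1@(3,1):0 a2@(4,0):0 a3@(2,1):0 a4@(3,3):0 a5@(1,1):1 a6@(5,2):0 a7@(4,3):0 a8@(3,2):0 a9@(4,2):0 a10@(2,0):0 a11@(5,0):0 a12@(5,3):0 a13@(4,1):0 a14@(0,1):1
t=3: a0@(2,2):0 a1@(3,1):0 a2@(4,0):0 a3@(2,1):0 a4@(3,3):0 a5@(1,1):0 a6@(5,2):0 a7@(4,3):0 a8@(3,2):0 a9@(4,2):0 a10@(2,0):0 a11@(5,0):0 a12@(5,3):0 a13@(4,1):0 a14@(0,1):1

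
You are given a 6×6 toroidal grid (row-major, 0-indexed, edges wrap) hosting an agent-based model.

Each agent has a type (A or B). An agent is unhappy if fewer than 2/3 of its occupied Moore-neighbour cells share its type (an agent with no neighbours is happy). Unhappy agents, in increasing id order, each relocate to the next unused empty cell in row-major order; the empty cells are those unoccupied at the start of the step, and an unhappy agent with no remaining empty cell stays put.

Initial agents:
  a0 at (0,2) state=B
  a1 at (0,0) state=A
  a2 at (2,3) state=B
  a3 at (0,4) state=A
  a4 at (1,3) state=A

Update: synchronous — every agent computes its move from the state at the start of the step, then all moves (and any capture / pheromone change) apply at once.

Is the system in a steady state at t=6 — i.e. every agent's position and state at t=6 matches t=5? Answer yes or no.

no

t=1: a0@(0,1):B a1@(0,0):A a2@(0,3):B a3@(0,4):A a4@(0,5):A
t=2: a0@(0,2):B a1@(1,0):A a2@(1,1):B a3@(1,2):A a4@(0,5):A
t=3: a0@(0,0):B a1@(0,1):A a2@(0,3):B a3@(0,4):A a4@(0,5):A
t=4: a0@(0,2):B a1@(1,0):A a2@(1,1):B a3@(1,2):A a4@(1,3):A
t=5: a0@(0,0):B a1@(0,1):A a2@(0,3):B a3@(0,4):A a4@(0,5):A
t=6: a0@(0,2):B a1@(1,0):A a2@(1,1):B a3@(1,2):A a4@(1,3):A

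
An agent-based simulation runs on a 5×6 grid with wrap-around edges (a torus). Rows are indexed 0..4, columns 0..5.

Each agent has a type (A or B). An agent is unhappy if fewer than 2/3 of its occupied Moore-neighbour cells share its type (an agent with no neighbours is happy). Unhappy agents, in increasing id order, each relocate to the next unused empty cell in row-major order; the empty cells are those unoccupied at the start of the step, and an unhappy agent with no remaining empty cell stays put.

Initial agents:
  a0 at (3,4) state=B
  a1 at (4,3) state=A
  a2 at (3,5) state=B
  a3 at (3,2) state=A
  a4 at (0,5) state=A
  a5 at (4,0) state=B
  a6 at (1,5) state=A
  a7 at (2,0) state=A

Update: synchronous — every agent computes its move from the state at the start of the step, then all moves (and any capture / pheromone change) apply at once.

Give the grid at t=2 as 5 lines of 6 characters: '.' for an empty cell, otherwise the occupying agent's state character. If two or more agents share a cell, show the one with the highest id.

.....B
AABAA.
......
..A..B
......

t=1: a0@(0,0):B a1@(0,1):A a2@(3,5):B a3@(3,2):A a4@(0,2):A a5@(0,3):B a6@(1,5):A a7@(0,4):A
t=2: a0@(0,5):B a1@(1,0):A a2@(3,5):B a3@(3,2):A a4@(1,1):A a5@(1,2):B a6@(1,3):A a7@(1,4):A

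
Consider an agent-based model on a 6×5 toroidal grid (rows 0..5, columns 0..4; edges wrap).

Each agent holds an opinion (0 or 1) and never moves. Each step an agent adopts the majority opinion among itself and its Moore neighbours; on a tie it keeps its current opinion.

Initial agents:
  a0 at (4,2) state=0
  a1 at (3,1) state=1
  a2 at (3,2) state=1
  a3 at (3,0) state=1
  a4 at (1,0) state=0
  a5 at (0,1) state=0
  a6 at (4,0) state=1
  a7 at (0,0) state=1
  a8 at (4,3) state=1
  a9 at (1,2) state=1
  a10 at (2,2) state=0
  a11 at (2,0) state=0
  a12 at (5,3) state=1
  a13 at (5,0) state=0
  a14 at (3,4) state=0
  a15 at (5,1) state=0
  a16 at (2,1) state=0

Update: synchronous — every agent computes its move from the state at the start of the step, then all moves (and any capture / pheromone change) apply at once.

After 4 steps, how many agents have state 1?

t=1: a0@(4,2):1 a1@(3,1):1 a2@(3,2):1 a3@(3,0):1 a4@(1,0):0 a5@(0,1):0 a6@(4,0):1 a7@(0,0):0 a8@(4,3):1 a9@(1,2):0 a10@(2,2):1 a11@(2,0):0 a12@(5,3):1 a13@(5,0):0 a14@(3,4):1 a15@(5,1):0 a16@(2,1):0
t=2: (unchanged — steady state)

9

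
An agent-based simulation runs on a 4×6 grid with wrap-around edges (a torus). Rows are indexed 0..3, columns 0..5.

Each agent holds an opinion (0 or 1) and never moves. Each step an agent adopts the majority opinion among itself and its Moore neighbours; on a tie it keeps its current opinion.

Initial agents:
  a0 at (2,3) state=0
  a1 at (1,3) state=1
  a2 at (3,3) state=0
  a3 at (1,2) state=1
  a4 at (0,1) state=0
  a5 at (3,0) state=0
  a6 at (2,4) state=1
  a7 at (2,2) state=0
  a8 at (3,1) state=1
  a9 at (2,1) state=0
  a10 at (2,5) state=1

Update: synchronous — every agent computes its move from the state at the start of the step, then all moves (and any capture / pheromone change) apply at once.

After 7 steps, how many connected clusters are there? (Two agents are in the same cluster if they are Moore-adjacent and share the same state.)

1

t=1: a0@(2,3):0 a1@(1,3):1 a2@(3,3):0 a3@(1,2):0 a4@(0,1):0 a5@(3,0):0 a6@(2,4):1 a7@(2,2):0 a8@(3,1):0 a9@(2,1):0 a10@(2,5):1
t=2: a0@(2,3):0 a1@(1,3):0 a2@(3,3):0 a3@(1,2):0 a4@(0,1):0 a5@(3,0):0 a6@(2,4):1 a7@(2,2):0 a8@(3,1):0 a9@(2,1):0 a10@(2,5):1
t=3: a0@(2,3):0 a1@(1,3):0 a2@(3,3):0 a3@(1,2):0 a4@(0,1):0 a5@(3,0):0 a6@(2,4):0 a7@(2,2):0 a8@(3,1):0 a9@(2,1):0 a10@(2,5):1
t=4: a0@(2,3):0 a1@(1,3):0 a2@(3,3):0 a3@(1,2):0 a4@(0,1):0 a5@(3,0):0 a6@(2,4):0 a7@(2,2):0 a8@(3,1):0 a9@(2,1):0 a10@(2,5):0
t=5: (unchanged — steady state)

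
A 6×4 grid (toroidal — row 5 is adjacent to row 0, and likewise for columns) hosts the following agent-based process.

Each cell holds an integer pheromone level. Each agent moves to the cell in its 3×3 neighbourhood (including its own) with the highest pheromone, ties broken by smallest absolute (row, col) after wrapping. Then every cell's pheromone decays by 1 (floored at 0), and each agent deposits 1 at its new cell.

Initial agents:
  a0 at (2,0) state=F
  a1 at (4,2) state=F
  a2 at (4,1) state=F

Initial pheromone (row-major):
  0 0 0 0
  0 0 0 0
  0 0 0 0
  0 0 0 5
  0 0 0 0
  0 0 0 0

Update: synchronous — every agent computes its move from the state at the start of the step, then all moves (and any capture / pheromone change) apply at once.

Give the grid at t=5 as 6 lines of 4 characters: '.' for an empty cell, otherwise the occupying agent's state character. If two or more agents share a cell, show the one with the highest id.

....
....
....
...F
....
....

t=1: a0@(3,3) a1@(3,3) a2@(3,0) | pheromone: 0 0 0 0 / 0 0 0 0 / 0 0 0 0 / 1 0 0 6 / 0 0 0 0 / 0 0 0 0
t=2: a0@(3,3) a1@(3,3) a2@(3,3) | pheromone: 0 0 0 0 / 0 0 0 0 / 0 0 0 0 / 0 0 0 8 / 0 0 0 0 / 0 0 0 0
t=3: a0@(3,3) a1@(3,3) a2@(3,3) | pheromone: 0 0 0 0 / 0 0 0 0 / 0 0 0 0 / 0 0 0 10 / 0 0 0 0 / 0 0 0 0
t=4: a0@(3,3) a1@(3,3) a2@(3,3) | pheromone: 0 0 0 0 / 0 0 0 0 / 0 0 0 0 / 0 0 0 12 / 0 0 0 0 / 0 0 0 0
t=5: a0@(3,3) a1@(3,3) a2@(3,3) | pheromone: 0 0 0 0 / 0 0 0 0 / 0 0 0 0 / 0 0 0 14 / 0 0 0 0 / 0 0 0 0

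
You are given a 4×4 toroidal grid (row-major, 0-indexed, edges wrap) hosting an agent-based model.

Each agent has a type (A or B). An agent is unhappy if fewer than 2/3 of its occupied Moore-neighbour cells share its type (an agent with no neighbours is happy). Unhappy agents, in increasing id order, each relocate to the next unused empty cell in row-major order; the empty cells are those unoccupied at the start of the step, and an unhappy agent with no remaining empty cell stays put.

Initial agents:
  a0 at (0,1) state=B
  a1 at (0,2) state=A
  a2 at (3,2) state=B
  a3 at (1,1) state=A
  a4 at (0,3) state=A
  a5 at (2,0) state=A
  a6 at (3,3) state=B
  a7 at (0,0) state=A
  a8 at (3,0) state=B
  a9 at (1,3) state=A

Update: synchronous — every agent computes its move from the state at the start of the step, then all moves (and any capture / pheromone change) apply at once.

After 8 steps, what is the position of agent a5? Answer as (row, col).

(2, 0)

t=1: a0@(1,0):B a1@(1,2):A a2@(2,1):B a3@(1,1):A a4@(2,2):A a5@(2,3):A a6@(3,1):B a7@(0,0):A a8@(3,0):B a9@(1,3):A
t=2: a0@(0,1):B a1@(1,2):A a2@(0,2):B a3@(0,3):A a4@(2,2):A a5@(2,0):A a6@(3,2):B a7@(3,3):A a8@(3,0):B a9@(1,3):A
t=3: a0@(0,1):B a1@(0,0):A a2@(1,0):B a3@(1,1):A a4@(2,2):A a5@(2,0):A a6@(2,1):B a7@(2,3):A a8@(3,1):B a9@(1,3):A
t=4: a0@(0,2):B a1@(0,3):A a2@(1,2):B a3@(3,0):A a4@(3,2):A a5@(3,3):A a6@(2,1):B a7@(2,3):A a8@(3,1):B a9@(1,3):A
t=5: a0@(0,0):B a1@(0,3):A a2@(0,1):B a3@(1,0):A a4@(1,1):A a5@(3,3):A a6@(2,0):B a7@(2,3):A a8@(2,2):B a9@(1,3):A
t=6: a0@(0,2):B a1@(0,3):A a2@(1,2):B a3@(2,1):A a4@(3,0):A a5@(3,1):A a6@(3,2):B a7@(2,3):A a8@(2,2):B a9@(1,3):A
t=7: a0@(0,0):B a1@(0,1):A a2@(1,0):B a3@(1,1):A a4@(3,0):A a5@(2,0):A a6@(3,3):B a7@(2,3):A a8@(2,2):B a9@(1,3):A
t=8: a0@(0,2):B a1@(0,3):A a2@(1,2):B a3@(2,1):A a4@(3,1):A a5@(2,0):A a6@(3,2):B a7@(2,3):A a8@(2,2):B a9@(1,3):A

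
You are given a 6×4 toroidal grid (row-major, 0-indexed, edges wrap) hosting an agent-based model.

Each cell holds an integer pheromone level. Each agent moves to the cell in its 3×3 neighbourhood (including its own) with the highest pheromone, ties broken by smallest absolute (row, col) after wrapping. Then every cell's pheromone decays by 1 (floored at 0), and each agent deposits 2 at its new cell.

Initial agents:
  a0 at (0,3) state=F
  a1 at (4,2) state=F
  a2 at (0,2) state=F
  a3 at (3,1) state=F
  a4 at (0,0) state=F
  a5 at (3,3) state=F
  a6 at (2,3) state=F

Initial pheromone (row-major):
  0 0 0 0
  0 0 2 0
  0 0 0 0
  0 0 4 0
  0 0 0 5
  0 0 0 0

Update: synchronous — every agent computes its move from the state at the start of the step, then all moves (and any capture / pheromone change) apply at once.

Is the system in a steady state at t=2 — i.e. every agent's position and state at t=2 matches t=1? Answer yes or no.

no

t=1: a0@(1,2) a1@(4,3) a2@(1,2) a3@(3,2) a4@(0,0) a5@(4,3) a6@(3,2) | pheromone: 2 0 0 0 / 0 0 5 0 / 0 0 0 0 / 0 0 7 0 / 0 0 0 8 / 0 0 0 0
t=2: a0@(1,2) a1@(4,3) a2@(1,2) a3@(4,3) a4@(0,0) a5@(4,3) a6@(4,3) | pheromone: 3 0 0 0 / 0 0 8 0 / 0 0 0 0 / 0 0 6 0 / 0 0 0 15 / 0 0 0 0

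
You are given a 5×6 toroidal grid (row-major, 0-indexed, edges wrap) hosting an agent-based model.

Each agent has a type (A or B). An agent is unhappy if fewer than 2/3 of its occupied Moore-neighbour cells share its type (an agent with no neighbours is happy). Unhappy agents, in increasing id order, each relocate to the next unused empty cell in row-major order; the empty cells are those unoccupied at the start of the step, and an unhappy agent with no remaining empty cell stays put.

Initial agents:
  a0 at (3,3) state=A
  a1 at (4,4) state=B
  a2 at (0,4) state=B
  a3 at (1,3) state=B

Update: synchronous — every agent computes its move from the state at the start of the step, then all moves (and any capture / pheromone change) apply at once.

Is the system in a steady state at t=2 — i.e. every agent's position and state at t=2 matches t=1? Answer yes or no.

t=1: a0@(0,0):A a1@(0,1):B a2@(0,4):B a3@(1,3):B
t=2: a0@(0,2):A a1@(0,3):B a2@(0,4):B a3@(1,3):B

no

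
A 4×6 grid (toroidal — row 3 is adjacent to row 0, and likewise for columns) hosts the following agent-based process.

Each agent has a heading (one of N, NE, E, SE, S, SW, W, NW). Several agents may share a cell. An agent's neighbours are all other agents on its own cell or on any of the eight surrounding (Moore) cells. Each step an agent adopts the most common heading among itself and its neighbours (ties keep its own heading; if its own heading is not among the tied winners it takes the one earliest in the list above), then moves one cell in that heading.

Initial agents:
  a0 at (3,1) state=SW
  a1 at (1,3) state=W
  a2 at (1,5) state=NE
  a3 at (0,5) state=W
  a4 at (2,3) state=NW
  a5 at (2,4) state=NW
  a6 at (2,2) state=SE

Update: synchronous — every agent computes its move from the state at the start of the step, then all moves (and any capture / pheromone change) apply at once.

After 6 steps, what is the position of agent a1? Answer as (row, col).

(3, 3)

t=1: a0@(0,0):SW a1@(0,2):NW a2@(0,0):NE a3@(0,4):W a4@(1,2):NW a5@(1,3):NW a6@(3,3):SE
t=2: a0@(1,5):SW a1@(3,1):NW a2@(3,1):NE a3@(0,3):W a4@(0,1):NW a5@(0,2):NW a6@(0,4):SE
t=3: a0@(2,4):SW a1@(2,0):NW a2@(2,0):NW a3@(0,2):W a4@(3,0):NW a5@(3,1):NW a6@(1,5):SE
t=4: a0@(3,3):SW a1@(1,5):NW a2@(1,5):NW a3@(0,1):W a4@(2,5):NW a5@(2,0):NW a6@(0,4):NW
t=5: a0@(0,2):SW a1@(0,4):NW a2@(0,4):NW a3@(0,0):W a4@(1,4):NW a5@(1,5):NW a6@(3,3):NW
t=6: a0@(1,1):SW a1@(3,3):NW a2@(3,3):NW a3@(0,5):W a4@(0,3):NW a5@(0,4):NW a6@(2,2):NW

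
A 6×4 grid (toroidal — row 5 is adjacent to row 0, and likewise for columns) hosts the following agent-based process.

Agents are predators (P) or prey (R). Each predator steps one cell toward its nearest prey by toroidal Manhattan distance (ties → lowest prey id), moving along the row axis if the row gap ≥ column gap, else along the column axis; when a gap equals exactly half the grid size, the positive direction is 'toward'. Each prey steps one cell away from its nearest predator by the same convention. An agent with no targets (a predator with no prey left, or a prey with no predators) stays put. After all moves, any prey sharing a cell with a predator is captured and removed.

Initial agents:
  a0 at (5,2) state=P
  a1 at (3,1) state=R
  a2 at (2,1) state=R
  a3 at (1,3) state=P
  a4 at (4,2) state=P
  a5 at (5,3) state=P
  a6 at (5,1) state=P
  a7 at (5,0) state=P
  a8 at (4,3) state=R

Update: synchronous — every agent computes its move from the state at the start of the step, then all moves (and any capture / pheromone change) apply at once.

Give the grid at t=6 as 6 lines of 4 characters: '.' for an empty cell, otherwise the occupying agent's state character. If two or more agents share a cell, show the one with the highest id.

t=1: a0@(4,2):P a1@(2,1):R a2@(2,0):R a3@(1,0):P a4@(4,3):P a5@(4,3):P a6@(4,1):P a7@(4,0):P
t=2: a0@(3,2):P a3@(2,0):P a4@(3,3):P a5@(3,3):P a6@(3,1):P a7@(3,0):P
t=3: (unchanged — steady state)

....
....
P...
PPPP
....
....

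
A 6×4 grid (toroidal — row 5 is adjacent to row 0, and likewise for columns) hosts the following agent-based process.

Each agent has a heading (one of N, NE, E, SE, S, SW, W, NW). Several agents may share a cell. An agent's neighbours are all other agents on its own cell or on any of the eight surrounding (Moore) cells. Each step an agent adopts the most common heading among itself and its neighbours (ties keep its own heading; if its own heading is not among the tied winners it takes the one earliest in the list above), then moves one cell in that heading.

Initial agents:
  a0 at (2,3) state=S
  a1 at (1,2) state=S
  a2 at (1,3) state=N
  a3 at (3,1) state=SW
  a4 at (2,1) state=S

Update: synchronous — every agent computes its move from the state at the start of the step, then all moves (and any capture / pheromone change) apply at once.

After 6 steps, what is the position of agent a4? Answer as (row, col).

t=1: a0@(3,3):S a1@(2,2):S a2@(2,3):S a3@(4,0):SW a4@(3,1):S
t=2: a0@(4,3):S a1@(3,2):S a2@(3,3):S a3@(5,0):S a4@(4,1):S
t=3: a0@(5,3):S a1@(4,2):S a2@(4,3):S a3@(0,0):S a4@(5,1):S
t=4: a0@(0,3):S a1@(5,2):S a2@(5,3):S a3@(1,0):S a4@(0,1):S
t=5: a0@(1,3):S a1@(0,2):S a2@(0,3):S a3@(2,0):S a4@(1,1):S
t=6: a0@(2,3):S a1@(1,2):S a2@(1,3):S a3@(3,0):S a4@(2,1):S

(2, 1)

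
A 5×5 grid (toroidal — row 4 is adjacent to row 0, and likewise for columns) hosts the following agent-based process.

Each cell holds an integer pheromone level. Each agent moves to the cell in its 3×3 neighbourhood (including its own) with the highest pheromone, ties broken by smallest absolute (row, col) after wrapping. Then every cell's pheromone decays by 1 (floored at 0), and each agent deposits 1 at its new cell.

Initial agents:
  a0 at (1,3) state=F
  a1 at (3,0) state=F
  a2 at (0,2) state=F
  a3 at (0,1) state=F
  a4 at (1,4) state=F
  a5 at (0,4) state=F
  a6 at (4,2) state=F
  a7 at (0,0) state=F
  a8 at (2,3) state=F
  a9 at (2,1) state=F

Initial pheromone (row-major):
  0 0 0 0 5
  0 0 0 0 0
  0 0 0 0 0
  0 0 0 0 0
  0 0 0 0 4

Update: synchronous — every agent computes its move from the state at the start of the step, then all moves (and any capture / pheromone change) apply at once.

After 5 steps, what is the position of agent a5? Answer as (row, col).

(0, 4)

t=1: a0@(0,4) a1@(4,4) a2@(0,1) a3@(0,0) a4@(0,4) a5@(0,4) a6@(0,1) a7@(0,4) a8@(1,2) a9@(1,0) | pheromone: 1 2 0 0 8 / 1 0 1 0 0 / 0 0 0 0 0 / 0 0 0 0 0 / 0 0 0 0 4
t=2: a0@(0,4) a1@(0,4) a2@(0,1) a3@(0,4) a4@(0,4) a5@(0,4) a6@(0,1) a7@(0,4) a8@(0,1) a9@(0,4) | pheromone: 0 4 0 0 14 / 0 0 0 0 0 / 0 0 0 0 0 / 0 0 0 0 0 / 0 0 0 0 3
t=3: a0@(0,4) a1@(0,4) a2@(0,1) a3@(0,4) a4@(0,4) a5@(0,4) a6@(0,1) a7@(0,4) a8@(0,1) a9@(0,4) | pheromone: 0 6 0 0 20 / 0 0 0 0 0 / 0 0 0 0 0 / 0 0 0 0 0 / 0 0 0 0 2
t=4: a0@(0,4) a1@(0,4) a2@(0,1) a3@(0,4) a4@(0,4) a5@(0,4) a6@(0,1) a7@(0,4) a8@(0,1) a9@(0,4) | pheromone: 0 8 0 0 26 / 0 0 0 0 0 / 0 0 0 0 0 / 0 0 0 0 0 / 0 0 0 0 1
t=5: a0@(0,4) a1@(0,4) a2@(0,1) a3@(0,4) a4@(0,4) a5@(0,4) a6@(0,1) a7@(0,4) a8@(0,1) a9@(0,4) | pheromone: 0 10 0 0 32 / 0 0 0 0 0 / 0 0 0 0 0 / 0 0 0 0 0 / 0 0 0 0 0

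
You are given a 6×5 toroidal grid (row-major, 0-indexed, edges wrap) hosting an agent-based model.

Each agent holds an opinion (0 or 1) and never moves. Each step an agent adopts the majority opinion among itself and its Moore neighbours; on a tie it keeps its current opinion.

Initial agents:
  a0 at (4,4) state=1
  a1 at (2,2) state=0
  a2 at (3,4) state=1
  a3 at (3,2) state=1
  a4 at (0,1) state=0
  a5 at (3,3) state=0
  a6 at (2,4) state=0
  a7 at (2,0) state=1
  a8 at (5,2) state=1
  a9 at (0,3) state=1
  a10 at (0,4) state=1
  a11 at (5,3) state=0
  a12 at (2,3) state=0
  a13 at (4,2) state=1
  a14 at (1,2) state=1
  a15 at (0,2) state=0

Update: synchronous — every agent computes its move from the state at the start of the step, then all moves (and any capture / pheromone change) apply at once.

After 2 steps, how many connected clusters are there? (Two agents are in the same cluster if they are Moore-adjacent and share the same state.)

t=1: a0@(4,4):1 a1@(2,2):0 a2@(3,4):1 a3@(3,2):0 a4@(0,1):0 a5@(3,3):0 a6@(2,4):0 a7@(2,0):1 a8@(5,2):1 a9@(0,3):1 a10@(0,4):1 a11@(5,3):1 a12@(2,3):0 a13@(4,2):1 a14@(1,2):0 a15@(0,2):0
t=2: (unchanged — steady state)

2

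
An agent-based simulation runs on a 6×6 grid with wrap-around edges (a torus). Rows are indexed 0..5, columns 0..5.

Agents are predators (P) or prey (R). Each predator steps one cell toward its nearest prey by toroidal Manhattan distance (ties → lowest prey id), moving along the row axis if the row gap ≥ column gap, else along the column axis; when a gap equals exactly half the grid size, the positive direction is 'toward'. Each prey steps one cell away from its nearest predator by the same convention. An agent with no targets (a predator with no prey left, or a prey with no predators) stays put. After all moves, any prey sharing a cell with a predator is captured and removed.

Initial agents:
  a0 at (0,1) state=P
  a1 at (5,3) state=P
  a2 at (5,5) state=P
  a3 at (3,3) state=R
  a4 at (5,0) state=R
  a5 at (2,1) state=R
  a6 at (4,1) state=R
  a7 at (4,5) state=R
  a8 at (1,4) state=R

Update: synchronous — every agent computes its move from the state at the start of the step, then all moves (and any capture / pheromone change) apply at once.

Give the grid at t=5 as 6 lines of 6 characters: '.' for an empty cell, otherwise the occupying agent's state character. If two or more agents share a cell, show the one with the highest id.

t=1: a0@(5,1):P a1@(4,3):P a2@(5,0):P a3@(2,3):R a5@(3,1):R a6@(3,1):R a7@(3,5):R a8@(2,4):R
t=2: a0@(4,1):P a1@(3,3):P a2@(4,0):P a3@(1,3):R a5@(2,1):R a6@(2,1):R a7@(3,0):R a8@(1,4):R
t=3: a0@(3,1):P a1@(2,3):P a2@(3,0):P a3@(0,3):R a5@(1,1):R a6@(1,1):R a7@(2,0):R a8@(0,4):R
t=4: a0@(2,1):P a1@(1,3):P a2@(2,0):P a3@(5,3):R a5@(0,1):R a6@(0,1):R a7@(1,0):R a8@(5,4):R
t=5: a0@(1,1):P a1@(0,3):P a2@(1,0):P a3@(4,3):R a5@(5,1):R a6@(5,1):R a7@(0,0):R a8@(4,4):R

R..P..
PP....
......
......
...RR.
.R....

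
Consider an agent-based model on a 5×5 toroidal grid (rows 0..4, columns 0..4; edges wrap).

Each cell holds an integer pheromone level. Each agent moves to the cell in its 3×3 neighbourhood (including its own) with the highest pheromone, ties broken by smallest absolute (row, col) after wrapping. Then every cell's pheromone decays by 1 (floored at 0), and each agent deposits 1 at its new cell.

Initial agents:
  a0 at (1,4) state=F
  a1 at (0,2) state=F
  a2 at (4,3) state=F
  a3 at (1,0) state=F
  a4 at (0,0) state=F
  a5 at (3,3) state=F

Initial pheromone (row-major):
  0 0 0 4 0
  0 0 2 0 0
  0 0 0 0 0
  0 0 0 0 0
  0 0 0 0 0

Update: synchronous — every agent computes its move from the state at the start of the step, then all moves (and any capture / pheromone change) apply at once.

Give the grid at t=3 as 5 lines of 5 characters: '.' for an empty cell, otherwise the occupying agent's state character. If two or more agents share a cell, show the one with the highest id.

t=1: a0@(0,3) a1@(0,3) a2@(0,3) a3@(0,0) a4@(0,0) a5@(2,2) | pheromone: 2 0 0 6 0 / 0 0 1 0 0 / 0 0 1 0 0 / 0 0 0 0 0 / 0 0 0 0 0
t=2: a0@(0,3) a1@(0,3) a2@(0,3) a3@(0,0) a4@(0,0) a5@(1,2) | pheromone: 3 0 0 8 0 / 0 0 1 0 0 / 0 0 0 0 0 / 0 0 0 0 0 / 0 0 0 0 0
t=3: a0@(0,3) a1@(0,3) a2@(0,3) a3@(0,0) a4@(0,0) a5@(0,3) | pheromone: 4 0 0 11 0 / 0 0 0 0 0 / 0 0 0 0 0 / 0 0 0 0 0 / 0 0 0 0 0

F..F.
.....
.....
.....
.....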